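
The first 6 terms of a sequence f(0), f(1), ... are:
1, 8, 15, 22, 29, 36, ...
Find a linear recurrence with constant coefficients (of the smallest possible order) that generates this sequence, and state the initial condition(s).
Look for the lowest-order linear relation among consecutive terms.
Observation: consecutive differences are constant (= 7).
Check at n=2: 1·8 + 7 = 15. ✓

f(n) = f(n-1) + 7, f(0) = 1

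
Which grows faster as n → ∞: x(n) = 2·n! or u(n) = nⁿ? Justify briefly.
Comparing growth rates:
Growth-rate hierarchy: log n ≺ any polynomial ≺ any exponential cⁿ (c>1) ≺ n! ≺ nⁿ.
super-exponential nⁿ dominates factorial asymptotically.

u(n) grows faster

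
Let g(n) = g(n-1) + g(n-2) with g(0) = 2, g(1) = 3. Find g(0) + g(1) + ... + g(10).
Computing the sequence terms: 2, 3, 5, 8, 13, 21, 34, 55, 89, 144, 233
Adding these values together:

607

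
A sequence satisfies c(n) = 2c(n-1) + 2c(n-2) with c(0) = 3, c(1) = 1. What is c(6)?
Computing the sequence terms:
3, 1, 8, 18, 52, 140, 384

384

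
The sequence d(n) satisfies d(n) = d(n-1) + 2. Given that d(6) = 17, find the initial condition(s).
d(6) = d(0) + 6·2, so d(0) = 17 - 12 = 5.

d(0) = 5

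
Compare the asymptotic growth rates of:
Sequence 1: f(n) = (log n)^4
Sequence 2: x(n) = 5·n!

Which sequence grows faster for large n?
Comparing growth rates:
Growth-rate hierarchy: log n ≺ any polynomial ≺ any exponential cⁿ (c>1) ≺ n! ≺ nⁿ.
factorial dominates polylogarithmic (log n)^4 asymptotically.

x(n) grows faster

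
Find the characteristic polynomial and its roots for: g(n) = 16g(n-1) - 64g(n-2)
Substitute g(n) = rⁿ and divide through by rⁿ⁻²: r² - 16r + 64 = 0
Factor: (r - 8)² = 0, so r = 8 (double root).
General solution: g(n) = (A + Bn)·8ⁿ

Characteristic: r² - 16r + 64 = 0, Roots: r = 8 (double root)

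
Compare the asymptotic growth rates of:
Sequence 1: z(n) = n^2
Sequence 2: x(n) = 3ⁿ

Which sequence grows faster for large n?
Comparing growth rates:
Growth-rate hierarchy: log n ≺ any polynomial ≺ any exponential cⁿ (c>1) ≺ n! ≺ nⁿ.
exponential base 3 dominates polynomial degree 2 asymptotically.

x(n) grows faster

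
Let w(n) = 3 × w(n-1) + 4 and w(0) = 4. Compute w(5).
Computing step by step:
w(0) = 4
w(1) = 3 × 4 + 4 = 16
w(2) = 3 × 16 + 4 = 52
w(3) = 3 × 52 + 4 = 160
w(4) = 3 × 160 + 4 = 484
w(5) = 3 × 484 + 4 = 1456

1456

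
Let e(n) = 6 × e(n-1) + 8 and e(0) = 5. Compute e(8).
Computing step by step:
e(0) = 5
e(1) = 6 × 5 + 8 = 38
e(2) = 6 × 38 + 8 = 236
e(3) = 6 × 236 + 8 = 1424
e(4) = 6 × 1424 + 8 = 8552
e(5) = 6 × 8552 + 8 = 51320
e(6) = 6 × 51320 + 8 = 307928
e(7) = 6 × 307928 + 8 = 1847576
e(8) = 6 × 1847576 + 8 = 11085464

11085464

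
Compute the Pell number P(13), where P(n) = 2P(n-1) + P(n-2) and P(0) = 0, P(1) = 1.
Computing the sequence terms:
0, 1, 2, 5, 12, 29, 70, 169, 408, 985, 2378, 5741, 13860, 33461

33461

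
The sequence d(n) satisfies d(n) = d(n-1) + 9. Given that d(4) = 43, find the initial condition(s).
d(4) = d(0) + 4·9, so d(0) = 43 - 36 = 7.

d(0) = 7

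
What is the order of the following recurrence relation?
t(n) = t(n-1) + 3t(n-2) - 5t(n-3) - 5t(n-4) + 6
The order is the largest lag k for which t(n-k) appears. Here the deepest term is t(n-4) (the 6 term is non-homogeneous and does not affect the order), so the order is 4.

Order 4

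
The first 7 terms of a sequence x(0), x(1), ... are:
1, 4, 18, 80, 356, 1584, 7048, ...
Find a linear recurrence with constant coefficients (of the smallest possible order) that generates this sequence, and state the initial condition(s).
Look for the lowest-order linear relation among consecutive terms.
Observation: x(n) - 4·x(n-1) - (2)·x(n-2) = 0 holds for the shown terms, and no order-1 relation x(n) = α·x(n-1) + β fits.
Check at n=3: 4·18 + (2)·4 = 80. ✓

x(n) = 4x(n-1) + 2x(n-2), x(0) = 1, x(1) = 4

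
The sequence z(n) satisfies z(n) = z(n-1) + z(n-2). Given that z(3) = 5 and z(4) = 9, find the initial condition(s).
Work backwards using z(k) = z(k+2) - z(k+1):
z(2) = z(4) - z(3) = 9 - 5 = 4
z(1) = z(3) - z(2) = 5 - 4 = 1
z(0) = z(2) - z(1) = 4 - 1 = 3

z(0) = 3, z(1) = 1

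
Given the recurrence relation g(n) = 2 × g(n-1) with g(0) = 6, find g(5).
Computing step by step:
g(0) = 6
g(1) = 2 × 6 = 12
g(2) = 2 × 12 = 24
g(3) = 2 × 24 = 48
g(4) = 2 × 48 = 96
g(5) = 2 × 96 = 192

192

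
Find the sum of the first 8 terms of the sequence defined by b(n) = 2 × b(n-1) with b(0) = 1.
Computing the sequence terms: 1, 2, 4, 8, 16, 32, 64, 128
Adding these values together:

255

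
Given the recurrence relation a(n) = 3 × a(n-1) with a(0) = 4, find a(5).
Computing step by step:
a(0) = 4
a(1) = 3 × 4 = 12
a(2) = 3 × 12 = 36
a(3) = 3 × 36 = 108
a(4) = 3 × 108 = 324
a(5) = 3 × 324 = 972

972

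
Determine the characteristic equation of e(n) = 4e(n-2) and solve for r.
Substitute e(n) = rⁿ and divide through by rⁿ⁻²: r² - 4 = 0
Factor: (r + 2)(r - 2) = 0, so r = -2, 2.
General solution: e(n) = A·(-2)ⁿ + B·2ⁿ

Characteristic: r² - 4 = 0, Roots: r = -2, 2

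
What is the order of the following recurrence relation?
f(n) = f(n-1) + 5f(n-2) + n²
The order is the largest lag k for which f(n-k) appears. Here the deepest term is f(n-2) (the n² term is non-homogeneous and does not affect the order), so the order is 2.

Order 2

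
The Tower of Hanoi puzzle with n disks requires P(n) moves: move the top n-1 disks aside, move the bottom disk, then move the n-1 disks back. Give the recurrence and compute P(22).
Moving n disks = move the top n-1 disks aside (P(n-1) moves) + move the largest disk (1 move) + move the n-1 disks back on top (P(n-1) moves), so P(n) = 2P(n-1) + 1, with P(1) = 1 (a single disk takes one move).
First terms: 1, 3, 7, 15, 31, 63, … — each is one less than a power of 2. Indeed P(n) + 1 = 2(P(n-1) + 1) with P(1) + 1 = 2, so P(n) + 1 = 2ⁿ and P(n) = 2ⁿ - 1.
Hence P(22) = 2^22 - 1 = 4194304 - 1 = 4194303.

P(n) = 2P(n-1) + 1, P(1) = 1; P(22) = 4194303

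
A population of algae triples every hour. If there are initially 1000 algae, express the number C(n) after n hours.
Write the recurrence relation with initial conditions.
Each hour multiplies the count by 3, so the count after n hours depends only on the count after n-1 hours: C(n) = 3 × C(n-1). The starting count gives C(0) = 1000.
Unrolling n times gives the closed form C(n) = 1000 × 3ⁿ.

C(n) = 3 × C(n-1), C(0) = 1000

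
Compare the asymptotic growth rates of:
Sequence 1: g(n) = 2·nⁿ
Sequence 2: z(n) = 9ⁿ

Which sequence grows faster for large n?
Comparing growth rates:
Growth-rate hierarchy: log n ≺ any polynomial ≺ any exponential cⁿ (c>1) ≺ n! ≺ nⁿ.
super-exponential nⁿ dominates exponential base 9 asymptotically.

g(n) grows faster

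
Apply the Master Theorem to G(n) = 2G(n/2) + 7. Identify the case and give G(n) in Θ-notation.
Master Theorem template: G(n) = a·G(n/b) + f(n).
Here: a=2, b=2, f(n)=7
Compute log_b(a) = log_2(2) = 1.
f(n) = 7 = O(n^(1-ε)) with ε = 1. Case 1: G(n) = Θ(n^log_b(a)) = Θ(n).

Case 1: G(n) = Θ(n)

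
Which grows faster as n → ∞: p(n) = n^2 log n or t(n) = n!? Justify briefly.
Comparing growth rates:
Growth-rate hierarchy: log n ≺ any polynomial ≺ any exponential cⁿ (c>1) ≺ n! ≺ nⁿ.
factorial dominates polynomial degree 2 (with log factor) asymptotically.

t(n) grows faster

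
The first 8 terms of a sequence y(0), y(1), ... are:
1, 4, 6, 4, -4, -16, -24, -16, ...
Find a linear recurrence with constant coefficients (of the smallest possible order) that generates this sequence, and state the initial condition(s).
Look for the lowest-order linear relation among consecutive terms.
Observation: y(n) - 2·y(n-1) - (-2)·y(n-2) = 0 holds for the shown terms, and no order-1 relation y(n) = α·y(n-1) + β fits.
Check at n=3: 2·6 + (-2)·4 = 4. ✓

y(n) = 2y(n-1) - 2y(n-2), y(0) = 1, y(1) = 4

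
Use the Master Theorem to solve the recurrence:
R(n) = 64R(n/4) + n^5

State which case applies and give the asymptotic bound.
Master Theorem template: R(n) = a·R(n/b) + f(n).
Here: a=64, b=4, f(n)=n^5
Compute log_b(a) = log_4(64) = 3.
f(n) = n^5 = Ω(n^(3+ε)) with ε = 2, and the regularity condition holds (a·f(n/b) = (a/b^5)·f(n) with a/b^5 = 4^-2 < 1). Case 3: R(n) = Θ(f(n)) = Θ(n^5).

Case 3: R(n) = Θ(n^5)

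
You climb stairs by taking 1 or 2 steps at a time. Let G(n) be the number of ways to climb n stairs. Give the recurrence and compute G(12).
Condition on the size of the last step (1 to 2): before it there were n-1, …, n-2 stairs climbed, and these cases are disjoint, so G(n) = G(n-1) + G(n-2) (Fibonacci-type sequence).
Initial conditions by direct count (compositions of i into parts ≤ 2): G(1) = 1; G(2) = 2.
Iterating the recurrence: G(3) = 3, G(4) = 5, G(5) = 8, G(6) = 13, G(7) = 21, G(8) = 34, G(9) = 55, G(10) = 89, G(11) = 144, G(12) = 233.

G(n) = G(n-1) + G(n-2), G(1) = 1, G(2) = 2; G(12) = 233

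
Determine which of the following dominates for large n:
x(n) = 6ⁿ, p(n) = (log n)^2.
Comparing growth rates:
Growth-rate hierarchy: log n ≺ any polynomial ≺ any exponential cⁿ (c>1) ≺ n! ≺ nⁿ.
exponential base 6 dominates polylogarithmic (log n)^2 asymptotically.

x(n) grows faster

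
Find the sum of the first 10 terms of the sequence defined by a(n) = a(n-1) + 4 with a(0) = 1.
Computing the sequence terms: 1, 5, 9, 13, 17, 21, 25, 29, 33, 37
Adding these values together:

190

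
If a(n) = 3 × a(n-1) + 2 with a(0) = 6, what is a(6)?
Computing step by step:
a(0) = 6
a(1) = 3 × 6 + 2 = 20
a(2) = 3 × 20 + 2 = 62
a(3) = 3 × 62 + 2 = 188
a(4) = 3 × 188 + 2 = 566
a(5) = 3 × 566 + 2 = 1700
a(6) = 3 × 1700 + 2 = 5102

5102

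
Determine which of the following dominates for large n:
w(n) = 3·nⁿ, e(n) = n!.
Comparing growth rates:
Growth-rate hierarchy: log n ≺ any polynomial ≺ any exponential cⁿ (c>1) ≺ n! ≺ nⁿ.
super-exponential nⁿ dominates factorial asymptotically.

w(n) grows faster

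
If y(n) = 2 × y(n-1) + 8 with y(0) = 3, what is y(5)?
Computing step by step:
y(0) = 3
y(1) = 2 × 3 + 8 = 14
y(2) = 2 × 14 + 8 = 36
y(3) = 2 × 36 + 8 = 80
y(4) = 2 × 80 + 8 = 168
y(5) = 2 × 168 + 8 = 344

344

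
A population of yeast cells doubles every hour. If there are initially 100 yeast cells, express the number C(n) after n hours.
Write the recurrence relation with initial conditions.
Each hour multiplies the count by 2, so the count after n hours depends only on the count after n-1 hours: C(n) = 2 × C(n-1). The starting count gives C(0) = 100.
Unrolling n times gives the closed form C(n) = 100 × 2ⁿ.

C(n) = 2 × C(n-1), C(0) = 100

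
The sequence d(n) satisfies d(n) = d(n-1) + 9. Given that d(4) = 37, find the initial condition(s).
d(4) = d(0) + 4·9, so d(0) = 37 - 36 = 1.

d(0) = 1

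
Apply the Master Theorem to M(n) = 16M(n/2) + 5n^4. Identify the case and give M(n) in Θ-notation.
Master Theorem template: M(n) = a·M(n/b) + f(n).
Here: a=16, b=2, f(n)=5n^4
Compute log_b(a) = log_2(16) = 4.
f(n) = 5n^4 = Θ(n^4). Case 2: M(n) = Θ(n^4 log n).

Case 2: M(n) = Θ(n^4 log n)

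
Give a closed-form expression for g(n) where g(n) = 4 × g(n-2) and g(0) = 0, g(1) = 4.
Recurrence: g(n) = 4 × g(n-2), initial: g(0) = 0, g(1) = 4.
Characteristic equation: r² - 4 = 0, which factors as (r - 2)(r + 2) = 0, so r = 2, -2. General solution g(n) = A·2ⁿ + B·(-2)ⁿ. From g(0) = 0: A + B = 0. From g(1) = 4: 2A - 2B = 4. Solving gives A = 1, B = -1.

g(n) = 2ⁿ - (-2)ⁿ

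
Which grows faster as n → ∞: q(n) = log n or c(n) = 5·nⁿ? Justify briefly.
Comparing growth rates:
Growth-rate hierarchy: log n ≺ any polynomial ≺ any exponential cⁿ (c>1) ≺ n! ≺ nⁿ.
super-exponential nⁿ dominates logarithmic asymptotically.

c(n) grows faster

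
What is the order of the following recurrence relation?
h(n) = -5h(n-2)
The order is the largest lag k for which h(n-k) appears. Here the deepest term is h(n-2), so the order is 2.

Order 2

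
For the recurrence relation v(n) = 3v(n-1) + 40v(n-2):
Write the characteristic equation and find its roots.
Substitute v(n) = rⁿ and divide through by rⁿ⁻²: r² - 3r - 40 = 0
Factor: (r + 5)(r - 8) = 0, so r = -5, 8.
General solution: v(n) = A·(-5)ⁿ + B·8ⁿ

Characteristic: r² - 3r - 40 = 0, Roots: r = -5, 8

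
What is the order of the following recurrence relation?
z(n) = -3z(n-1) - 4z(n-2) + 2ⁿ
The order is the largest lag k for which z(n-k) appears. Here the deepest term is z(n-2) (the 2ⁿ term is non-homogeneous and does not affect the order), so the order is 2.

Order 2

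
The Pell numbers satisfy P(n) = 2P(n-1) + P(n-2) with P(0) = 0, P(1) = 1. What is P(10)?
Computing the sequence terms:
0, 1, 2, 5, 12, 29, 70, 169, 408, 985, 2378

2378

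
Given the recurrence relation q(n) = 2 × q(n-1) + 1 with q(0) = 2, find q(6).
Computing step by step:
q(0) = 2
q(1) = 2 × 2 + 1 = 5
q(2) = 2 × 5 + 1 = 11
q(3) = 2 × 11 + 1 = 23
q(4) = 2 × 23 + 1 = 47
q(5) = 2 × 47 + 1 = 95
q(6) = 2 × 95 + 1 = 191

191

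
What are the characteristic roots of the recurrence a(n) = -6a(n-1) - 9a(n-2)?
Substitute a(n) = rⁿ and divide through by rⁿ⁻²: r² + 6r + 9 = 0
Factor: (r + 3)² = 0, so r = -3 (double root).
General solution: a(n) = (A + Bn)·(-3)ⁿ

Characteristic: r² + 6r + 9 = 0, Roots: r = -3 (double root)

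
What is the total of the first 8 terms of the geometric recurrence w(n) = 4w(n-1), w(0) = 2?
Computing the sequence terms: 2, 8, 32, 128, 512, 2048, 8192, 32768
Adding these values together:

43690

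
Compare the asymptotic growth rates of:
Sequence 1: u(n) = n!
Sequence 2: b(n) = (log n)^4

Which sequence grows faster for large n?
Comparing growth rates:
Growth-rate hierarchy: log n ≺ any polynomial ≺ any exponential cⁿ (c>1) ≺ n! ≺ nⁿ.
factorial dominates polylogarithmic (log n)^4 asymptotically.

u(n) grows faster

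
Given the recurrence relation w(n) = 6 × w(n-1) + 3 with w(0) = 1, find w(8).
Computing step by step:
w(0) = 1
w(1) = 6 × 1 + 3 = 9
w(2) = 6 × 9 + 3 = 57
w(3) = 6 × 57 + 3 = 345
w(4) = 6 × 345 + 3 = 2073
w(5) = 6 × 2073 + 3 = 12441
w(6) = 6 × 12441 + 3 = 74649
w(7) = 6 × 74649 + 3 = 447897
w(8) = 6 × 447897 + 3 = 2687385

2687385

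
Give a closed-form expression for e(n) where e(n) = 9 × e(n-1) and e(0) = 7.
Recurrence: e(n) = 9 × e(n-1), initial: e(0) = 7.
Each term is 9 times the previous, so this is geometric with ratio 9. After n steps: e(n) = e(0)·9ⁿ = 7·9ⁿ.

e(n) = 7·9ⁿ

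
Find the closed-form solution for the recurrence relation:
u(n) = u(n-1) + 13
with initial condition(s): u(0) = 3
Recurrence: u(n) = u(n-1) + 13, initial: u(0) = 3.
Each step adds 13, so u(n) = u(0) + 13n = 13n + 3.

u(n) = 13n + 3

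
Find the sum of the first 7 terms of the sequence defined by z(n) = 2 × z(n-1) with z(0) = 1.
Computing the sequence terms: 1, 2, 4, 8, 16, 32, 64
Adding these values together:

127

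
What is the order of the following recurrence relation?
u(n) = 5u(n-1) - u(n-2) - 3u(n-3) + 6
The order is the largest lag k for which u(n-k) appears. Here the deepest term is u(n-3) (the 6 term is non-homogeneous and does not affect the order), so the order is 3.

Order 3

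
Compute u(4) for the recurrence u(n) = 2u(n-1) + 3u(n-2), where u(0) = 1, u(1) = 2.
Computing the sequence terms:
1, 2, 7, 20, 61

61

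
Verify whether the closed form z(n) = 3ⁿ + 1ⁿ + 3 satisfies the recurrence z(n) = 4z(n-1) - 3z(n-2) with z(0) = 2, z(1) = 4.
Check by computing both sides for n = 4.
From the recurrence with z(0) = 2, z(1) = 4:
  z(0) = 2, z(1) = 4, z(2) = 10, z(3) = 28, z(4) = 82
  so the recurrence gives z(4) = 82.
From the proposed closed form z(n) = 3ⁿ + 1ⁿ + 3:
  z(4) = 85.
The recurrence gives 82 but the closed form gives 85, so the closed form does not satisfy the recurrence.

No, the closed form is incorrect.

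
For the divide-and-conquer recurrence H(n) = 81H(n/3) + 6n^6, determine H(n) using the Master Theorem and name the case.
Master Theorem template: H(n) = a·H(n/b) + f(n).
Here: a=81, b=3, f(n)=6n^6
Compute log_b(a) = log_3(81) = 4.
f(n) = 6n^6 = Ω(n^(4+ε)) with ε = 2, and the regularity condition holds (a·f(n/b) = (a/b^6)·f(n) with a/b^6 = 3^-2 < 1). Case 3: H(n) = Θ(f(n)) = Θ(n^6).

Case 3: H(n) = Θ(n^6)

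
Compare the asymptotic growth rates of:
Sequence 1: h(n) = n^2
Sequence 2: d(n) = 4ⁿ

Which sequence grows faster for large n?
Comparing growth rates:
Growth-rate hierarchy: log n ≺ any polynomial ≺ any exponential cⁿ (c>1) ≺ n! ≺ nⁿ.
exponential base 4 dominates polynomial degree 2 asymptotically.

d(n) grows faster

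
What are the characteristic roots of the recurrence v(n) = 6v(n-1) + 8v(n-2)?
Substitute v(n) = rⁿ and divide through by rⁿ⁻²: r² - 6r - 8 = 0
Discriminant: 6² + 4·8 = 68, not a perfect square, so by the quadratic formula r = (6 ± √68)/2.
General solution: v(n) = A·r₁ⁿ + B·r₂ⁿ where r₁,r₂ = (6 ± √68)/2

Characteristic: r² - 6r - 8 = 0, Roots: r = (6 ± √68)/2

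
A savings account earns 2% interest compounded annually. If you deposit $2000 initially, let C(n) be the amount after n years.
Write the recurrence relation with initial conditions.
Each year the balance grows by 2%, i.e. is multiplied by 1 + 2/100 = 1.02, so C(n) = 1.02 × C(n-1). The initial deposit gives C(0) = 2000.
Unrolling gives the closed form C(n) = 2000 × (1.02)ⁿ.

C(n) = 1.02 × C(n-1), C(0) = 2000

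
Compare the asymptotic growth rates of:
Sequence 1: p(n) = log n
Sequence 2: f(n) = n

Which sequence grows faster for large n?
Comparing growth rates:
Growth-rate hierarchy: log n ≺ any polynomial ≺ any exponential cⁿ (c>1) ≺ n! ≺ nⁿ.
polynomial degree 1 dominates logarithmic asymptotically.

f(n) grows faster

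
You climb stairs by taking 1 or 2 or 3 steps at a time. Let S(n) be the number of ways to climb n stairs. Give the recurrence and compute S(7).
Condition on the size of the last step (1 to 3): before it there were n-1, …, n-3 stairs climbed, and these cases are disjoint, so S(n) = S(n-1) + S(n-2) + S(n-3) (order-3 linear recurrence).
Initial conditions by direct count (compositions of i into parts ≤ 3): S(1) = 1; S(2) = 2; S(3) = 4.
Iterating the recurrence: S(4) = 7, S(5) = 13, S(6) = 24, S(7) = 44.

S(n) = S(n-1) + S(n-2) + S(n-3), S(1) = 1, S(2) = 2, S(3) = 4; S(7) = 44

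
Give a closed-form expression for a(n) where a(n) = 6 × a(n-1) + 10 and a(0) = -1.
Recurrence: a(n) = 6 × a(n-1) + 10, initial: a(0) = -1.
Try a(n) = A·6ⁿ + C. Substituting: A·6ⁿ + C = 6(A·6ⁿ⁻¹ + C) + 10 = A·6ⁿ + 6C + 10, so C = 6C + 10, giving C = -2. Then a(0) = A - 2 = -1 gives A = 1.

a(n) = 6ⁿ - 2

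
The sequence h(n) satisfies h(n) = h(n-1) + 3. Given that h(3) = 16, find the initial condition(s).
h(3) = h(0) + 3·3, so h(0) = 16 - 9 = 7.

h(0) = 7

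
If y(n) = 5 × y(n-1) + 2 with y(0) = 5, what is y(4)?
Computing step by step:
y(0) = 5
y(1) = 5 × 5 + 2 = 27
y(2) = 5 × 27 + 2 = 137
y(3) = 5 × 137 + 2 = 687
y(4) = 5 × 687 + 2 = 3437

3437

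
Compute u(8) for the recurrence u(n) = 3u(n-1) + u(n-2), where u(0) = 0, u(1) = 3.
Computing the sequence terms:
0, 3, 9, 30, 99, 327, 1080, 3567, 11781

11781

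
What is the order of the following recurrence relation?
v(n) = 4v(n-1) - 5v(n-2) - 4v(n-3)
The order is the largest lag k for which v(n-k) appears. Here the deepest term is v(n-3), so the order is 3.

Order 3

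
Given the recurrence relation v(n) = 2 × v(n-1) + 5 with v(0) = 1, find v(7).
Computing step by step:
v(0) = 1
v(1) = 2 × 1 + 5 = 7
v(2) = 2 × 7 + 5 = 19
v(3) = 2 × 19 + 5 = 43
v(4) = 2 × 43 + 5 = 91
v(5) = 2 × 91 + 5 = 187
v(6) = 2 × 187 + 5 = 379
v(7) = 2 × 379 + 5 = 763

763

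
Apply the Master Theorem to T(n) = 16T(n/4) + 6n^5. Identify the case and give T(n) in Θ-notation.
Master Theorem template: T(n) = a·T(n/b) + f(n).
Here: a=16, b=4, f(n)=6n^5
Compute log_b(a) = log_4(16) = 2.
f(n) = 6n^5 = Ω(n^(2+ε)) with ε = 3, and the regularity condition holds (a·f(n/b) = (a/b^5)·f(n) with a/b^5 = 4^-3 < 1). Case 3: T(n) = Θ(f(n)) = Θ(n^5).

Case 3: T(n) = Θ(n^5)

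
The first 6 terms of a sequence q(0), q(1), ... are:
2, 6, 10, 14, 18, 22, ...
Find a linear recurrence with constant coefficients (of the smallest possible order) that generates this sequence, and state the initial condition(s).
Look for the lowest-order linear relation among consecutive terms.
Observation: consecutive differences are constant (= 4).
Check at n=2: 1·6 + 4 = 10. ✓

q(n) = q(n-1) + 4, q(0) = 2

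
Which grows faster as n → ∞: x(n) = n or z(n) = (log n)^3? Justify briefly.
Comparing growth rates:
Growth-rate hierarchy: log n ≺ any polynomial ≺ any exponential cⁿ (c>1) ≺ n! ≺ nⁿ.
polynomial degree 1 dominates polylogarithmic (log n)^3 asymptotically.

x(n) grows faster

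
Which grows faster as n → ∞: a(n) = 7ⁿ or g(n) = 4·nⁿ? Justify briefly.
Comparing growth rates:
Growth-rate hierarchy: log n ≺ any polynomial ≺ any exponential cⁿ (c>1) ≺ n! ≺ nⁿ.
super-exponential nⁿ dominates exponential base 7 asymptotically.

g(n) grows faster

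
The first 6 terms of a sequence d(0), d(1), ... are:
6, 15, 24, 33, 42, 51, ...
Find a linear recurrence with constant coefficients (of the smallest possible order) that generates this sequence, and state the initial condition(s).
Look for the lowest-order linear relation among consecutive terms.
Observation: consecutive differences are constant (= 9).
Check at n=2: 1·15 + 9 = 24. ✓

d(n) = d(n-1) + 9, d(0) = 6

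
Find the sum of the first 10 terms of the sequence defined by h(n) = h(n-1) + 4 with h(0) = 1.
Computing the sequence terms: 1, 5, 9, 13, 17, 21, 25, 29, 33, 37
Adding these values together:

190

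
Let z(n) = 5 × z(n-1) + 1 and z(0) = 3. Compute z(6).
Computing step by step:
z(0) = 3
z(1) = 5 × 3 + 1 = 16
z(2) = 5 × 16 + 1 = 81
z(3) = 5 × 81 + 1 = 406
z(4) = 5 × 406 + 1 = 2031
z(5) = 5 × 2031 + 1 = 10156
z(6) = 5 × 10156 + 1 = 50781

50781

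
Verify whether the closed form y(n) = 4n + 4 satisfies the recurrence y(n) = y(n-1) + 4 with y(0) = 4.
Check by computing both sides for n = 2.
From the recurrence with y(0) = 4:
  y(0) = 4, y(1) = 8, y(2) = 12
  so the recurrence gives y(2) = 12.
From the proposed closed form y(n) = 4n + 4:
  y(2) = 12.
Both sides give 12 at n = 2, and the initial condition(s) match, so the closed form is consistent.

Yes, the closed form is correct.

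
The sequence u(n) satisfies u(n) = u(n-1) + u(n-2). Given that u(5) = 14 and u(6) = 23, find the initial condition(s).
Work backwards using u(k) = u(k+2) - u(k+1):
u(4) = u(6) - u(5) = 23 - 14 = 9
u(3) = u(5) - u(4) = 14 - 9 = 5
u(2) = u(4) - u(3) = 9 - 5 = 4
u(1) = u(3) - u(2) = 5 - 4 = 1
u(0) = u(2) - u(1) = 4 - 1 = 3

u(0) = 3, u(1) = 1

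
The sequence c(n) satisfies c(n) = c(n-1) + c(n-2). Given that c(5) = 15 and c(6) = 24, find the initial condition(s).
Work backwards using c(k) = c(k+2) - c(k+1):
c(4) = c(6) - c(5) = 24 - 15 = 9
c(3) = c(5) - c(4) = 15 - 9 = 6
c(2) = c(4) - c(3) = 9 - 6 = 3
c(1) = c(3) - c(2) = 6 - 3 = 3
c(0) = c(2) - c(1) = 3 - 3 = 0

c(0) = 0, c(1) = 3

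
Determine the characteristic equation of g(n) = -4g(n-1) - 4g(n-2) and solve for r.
Substitute g(n) = rⁿ and divide through by rⁿ⁻²: r² + 4r + 4 = 0
Factor: (r + 2)² = 0, so r = -2 (double root).
General solution: g(n) = (A + Bn)·(-2)ⁿ

Characteristic: r² + 4r + 4 = 0, Roots: r = -2 (double root)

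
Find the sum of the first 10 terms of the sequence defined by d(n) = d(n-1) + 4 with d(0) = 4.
Computing the sequence terms: 4, 8, 12, 16, 20, 24, 28, 32, 36, 40
Adding these values together:

220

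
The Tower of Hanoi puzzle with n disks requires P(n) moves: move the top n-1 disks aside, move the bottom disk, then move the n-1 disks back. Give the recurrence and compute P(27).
Moving n disks = move the top n-1 disks aside (P(n-1) moves) + move the largest disk (1 move) + move the n-1 disks back on top (P(n-1) moves), so P(n) = 2P(n-1) + 1, with P(1) = 1 (a single disk takes one move).
First terms: 1, 3, 7, 15, 31, 63, … — each is one less than a power of 2. Indeed P(n) + 1 = 2(P(n-1) + 1) with P(1) + 1 = 2, so P(n) + 1 = 2ⁿ and P(n) = 2ⁿ - 1.
Hence P(27) = 2^27 - 1 = 134217728 - 1 = 134217727.

P(n) = 2P(n-1) + 1, P(1) = 1; P(27) = 134217727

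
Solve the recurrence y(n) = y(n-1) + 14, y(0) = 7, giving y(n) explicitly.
Recurrence: y(n) = y(n-1) + 14, initial: y(0) = 7.
Each step adds 14, so y(n) = y(0) + 14n = 14n + 7.

y(n) = 14n + 7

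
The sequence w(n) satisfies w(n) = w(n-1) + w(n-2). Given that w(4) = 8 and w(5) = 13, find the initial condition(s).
Work backwards using w(k) = w(k+2) - w(k+1):
w(3) = w(5) - w(4) = 13 - 8 = 5
w(2) = w(4) - w(3) = 8 - 5 = 3
w(1) = w(3) - w(2) = 5 - 3 = 2
w(0) = w(2) - w(1) = 3 - 2 = 1

w(0) = 1, w(1) = 2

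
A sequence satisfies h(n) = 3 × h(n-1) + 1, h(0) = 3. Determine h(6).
Computing step by step:
h(0) = 3
h(1) = 3 × 3 + 1 = 10
h(2) = 3 × 10 + 1 = 31
h(3) = 3 × 31 + 1 = 94
h(4) = 3 × 94 + 1 = 283
h(5) = 3 × 283 + 1 = 850
h(6) = 3 × 850 + 1 = 2551

2551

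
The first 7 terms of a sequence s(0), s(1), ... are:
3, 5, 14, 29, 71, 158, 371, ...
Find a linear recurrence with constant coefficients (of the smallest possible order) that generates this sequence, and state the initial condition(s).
Look for the lowest-order linear relation among consecutive terms.
Observation: s(n) - 1·s(n-1) - (3)·s(n-2) = 0 holds for the shown terms, and no order-1 relation s(n) = α·s(n-1) + β fits.
Check at n=3: 1·14 + (3)·5 = 29. ✓

s(n) = s(n-1) + 3s(n-2), s(0) = 3, s(1) = 5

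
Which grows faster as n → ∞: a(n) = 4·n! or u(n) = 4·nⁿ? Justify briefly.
Comparing growth rates:
Growth-rate hierarchy: log n ≺ any polynomial ≺ any exponential cⁿ (c>1) ≺ n! ≺ nⁿ.
super-exponential nⁿ dominates factorial asymptotically.

u(n) grows faster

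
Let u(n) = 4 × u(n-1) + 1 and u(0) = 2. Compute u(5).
Computing step by step:
u(0) = 2
u(1) = 4 × 2 + 1 = 9
u(2) = 4 × 9 + 1 = 37
u(3) = 4 × 37 + 1 = 149
u(4) = 4 × 149 + 1 = 597
u(5) = 4 × 597 + 1 = 2389

2389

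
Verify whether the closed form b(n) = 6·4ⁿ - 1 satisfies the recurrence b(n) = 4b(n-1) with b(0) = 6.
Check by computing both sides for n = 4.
From the recurrence with b(0) = 6:
  b(0) = 6, b(1) = 24, b(2) = 96, b(3) = 384, b(4) = 1536
  so the recurrence gives b(4) = 1536.
From the proposed closed form b(n) = 6·4ⁿ - 1:
  b(4) = 1535.
The recurrence gives 1536 but the closed form gives 1535, so the closed form does not satisfy the recurrence.

No, the closed form is incorrect.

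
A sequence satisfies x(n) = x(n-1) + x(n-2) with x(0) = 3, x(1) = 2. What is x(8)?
Computing the sequence terms:
3, 2, 5, 7, 12, 19, 31, 50, 81

81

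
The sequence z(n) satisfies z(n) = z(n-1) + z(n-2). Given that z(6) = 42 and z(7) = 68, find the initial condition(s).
Work backwards using z(k) = z(k+2) - z(k+1):
z(5) = z(7) - z(6) = 68 - 42 = 26
z(4) = z(6) - z(5) = 42 - 26 = 16
z(3) = z(5) - z(4) = 26 - 16 = 10
z(2) = z(4) - z(3) = 16 - 10 = 6
z(1) = z(3) - z(2) = 10 - 6 = 4
z(0) = z(2) - z(1) = 6 - 4 = 2

z(0) = 2, z(1) = 4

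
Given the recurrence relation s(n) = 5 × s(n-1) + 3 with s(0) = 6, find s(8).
Computing step by step:
s(0) = 6
s(1) = 5 × 6 + 3 = 33
s(2) = 5 × 33 + 3 = 168
s(3) = 5 × 168 + 3 = 843
s(4) = 5 × 843 + 3 = 4218
s(5) = 5 × 4218 + 3 = 21093
s(6) = 5 × 21093 + 3 = 105468
s(7) = 5 × 105468 + 3 = 527343
s(8) = 5 × 527343 + 3 = 2636718

2636718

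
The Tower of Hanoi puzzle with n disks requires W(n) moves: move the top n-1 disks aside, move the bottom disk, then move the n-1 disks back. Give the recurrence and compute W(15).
Moving n disks = move the top n-1 disks aside (W(n-1) moves) + move the largest disk (1 move) + move the n-1 disks back on top (W(n-1) moves), so W(n) = 2W(n-1) + 1, with W(1) = 1 (a single disk takes one move).
First terms: 1, 3, 7, 15, 31, 63, … — each is one less than a power of 2. Indeed W(n) + 1 = 2(W(n-1) + 1) with W(1) + 1 = 2, so W(n) + 1 = 2ⁿ and W(n) = 2ⁿ - 1.
Hence W(15) = 2^15 - 1 = 32768 - 1 = 32767.

W(n) = 2W(n-1) + 1, W(1) = 1; W(15) = 32767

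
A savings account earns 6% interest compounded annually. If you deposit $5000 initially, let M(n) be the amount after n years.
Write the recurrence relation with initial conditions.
Each year the balance grows by 6%, i.e. is multiplied by 1 + 6/100 = 1.06, so M(n) = 1.06 × M(n-1). The initial deposit gives M(0) = 5000.
Unrolling gives the closed form M(n) = 5000 × (1.06)ⁿ.

M(n) = 1.06 × M(n-1), M(0) = 5000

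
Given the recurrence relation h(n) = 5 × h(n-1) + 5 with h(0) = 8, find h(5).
Computing step by step:
h(0) = 8
h(1) = 5 × 8 + 5 = 45
h(2) = 5 × 45 + 5 = 230
h(3) = 5 × 230 + 5 = 1155
h(4) = 5 × 1155 + 5 = 5780
h(5) = 5 × 5780 + 5 = 28905

28905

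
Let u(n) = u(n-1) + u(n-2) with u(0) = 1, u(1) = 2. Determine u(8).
Computing the sequence terms:
1, 2, 3, 5, 8, 13, 21, 34, 55

55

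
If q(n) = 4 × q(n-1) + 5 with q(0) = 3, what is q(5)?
Computing step by step:
q(0) = 3
q(1) = 4 × 3 + 5 = 17
q(2) = 4 × 17 + 5 = 73
q(3) = 4 × 73 + 5 = 297
q(4) = 4 × 297 + 5 = 1193
q(5) = 4 × 1193 + 5 = 4777

4777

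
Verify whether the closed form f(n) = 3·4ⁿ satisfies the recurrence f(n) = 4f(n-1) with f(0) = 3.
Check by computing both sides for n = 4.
From the recurrence with f(0) = 3:
  f(0) = 3, f(1) = 12, f(2) = 48, f(3) = 192, f(4) = 768
  so the recurrence gives f(4) = 768.
From the proposed closed form f(n) = 3·4ⁿ:
  f(4) = 768.
Both sides give 768 at n = 4, and the initial condition(s) match, so the closed form is consistent.

Yes, the closed form is correct.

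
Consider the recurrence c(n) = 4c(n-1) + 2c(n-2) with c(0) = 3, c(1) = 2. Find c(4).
Computing the sequence terms:
3, 2, 14, 60, 268

268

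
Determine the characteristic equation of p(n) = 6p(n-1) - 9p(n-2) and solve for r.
Substitute p(n) = rⁿ and divide through by rⁿ⁻²: r² - 6r + 9 = 0
Factor: (r - 3)² = 0, so r = 3 (double root).
General solution: p(n) = (A + Bn)·3ⁿ

Characteristic: r² - 6r + 9 = 0, Roots: r = 3 (double root)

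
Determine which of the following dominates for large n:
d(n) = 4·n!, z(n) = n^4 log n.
Comparing growth rates:
Growth-rate hierarchy: log n ≺ any polynomial ≺ any exponential cⁿ (c>1) ≺ n! ≺ nⁿ.
factorial dominates polynomial degree 4 (with log factor) asymptotically.

d(n) grows faster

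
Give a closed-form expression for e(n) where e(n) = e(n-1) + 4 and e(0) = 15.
Recurrence: e(n) = e(n-1) + 4, initial: e(0) = 15.
Each step adds 4, so e(n) = e(0) + 4n = 4n + 15.

e(n) = 4n + 15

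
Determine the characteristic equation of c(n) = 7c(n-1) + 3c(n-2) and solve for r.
Substitute c(n) = rⁿ and divide through by rⁿ⁻²: r² - 7r - 3 = 0
Discriminant: 7² + 4·3 = 61, not a perfect square, so by the quadratic formula r = (7 ± √61)/2.
General solution: c(n) = A·r₁ⁿ + B·r₂ⁿ where r₁,r₂ = (7 ± √61)/2

Characteristic: r² - 7r - 3 = 0, Roots: r = (7 ± √61)/2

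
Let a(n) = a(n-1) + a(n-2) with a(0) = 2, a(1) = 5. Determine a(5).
Computing the sequence terms:
2, 5, 7, 12, 19, 31

31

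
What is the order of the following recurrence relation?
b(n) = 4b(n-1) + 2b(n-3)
The order is the largest lag k for which b(n-k) appears. Here the deepest term is b(n-3), so the order is 3.

Order 3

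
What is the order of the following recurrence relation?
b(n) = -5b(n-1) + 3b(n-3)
The order is the largest lag k for which b(n-k) appears. Here the deepest term is b(n-3), so the order is 3.

Order 3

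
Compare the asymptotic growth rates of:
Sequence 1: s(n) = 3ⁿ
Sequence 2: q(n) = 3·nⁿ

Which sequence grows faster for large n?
Comparing growth rates:
Growth-rate hierarchy: log n ≺ any polynomial ≺ any exponential cⁿ (c>1) ≺ n! ≺ nⁿ.
super-exponential nⁿ dominates exponential base 3 asymptotically.

q(n) grows faster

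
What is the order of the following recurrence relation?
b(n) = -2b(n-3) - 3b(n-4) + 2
The order is the largest lag k for which b(n-k) appears. Here the deepest term is b(n-4) (the 2 term is non-homogeneous and does not affect the order), so the order is 4.

Order 4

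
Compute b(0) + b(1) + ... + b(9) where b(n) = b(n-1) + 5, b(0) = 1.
Computing the sequence terms: 1, 6, 11, 16, 21, 26, 31, 36, 41, 46
Adding these values together:

235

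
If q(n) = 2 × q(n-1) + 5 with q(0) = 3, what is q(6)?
Computing step by step:
q(0) = 3
q(1) = 2 × 3 + 5 = 11
q(2) = 2 × 11 + 5 = 27
q(3) = 2 × 27 + 5 = 59
q(4) = 2 × 59 + 5 = 123
q(5) = 2 × 123 + 5 = 251
q(6) = 2 × 251 + 5 = 507

507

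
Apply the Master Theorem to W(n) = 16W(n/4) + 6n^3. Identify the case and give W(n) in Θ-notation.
Master Theorem template: W(n) = a·W(n/b) + f(n).
Here: a=16, b=4, f(n)=6n^3
Compute log_b(a) = log_4(16) = 2.
f(n) = 6n^3 = Ω(n^(2+ε)) with ε = 1, and the regularity condition holds (a·f(n/b) = (a/b^3)·f(n) with a/b^3 = 4^-1 < 1). Case 3: W(n) = Θ(f(n)) = Θ(n^3).

Case 3: W(n) = Θ(n^3)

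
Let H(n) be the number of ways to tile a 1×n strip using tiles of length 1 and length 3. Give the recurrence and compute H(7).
Condition on the last tile: it has length 1 (leaving a 1×(n-1) strip) or length 3 (leaving a 1×(n-3) strip), so H(n) = H(n-1) + H(n-3) (order-3 linear recurrence).
For 0 ≤ i < 3 only unit tiles fit, so H(i) = 1.
Iterating the recurrence: H(3) = 2, H(4) = 3, H(5) = 4, H(6) = 6, H(7) = 9.

H(n) = H(n-1) + H(n-3), with H(i) = 1 for 0 ≤ i < 3; H(7) = 9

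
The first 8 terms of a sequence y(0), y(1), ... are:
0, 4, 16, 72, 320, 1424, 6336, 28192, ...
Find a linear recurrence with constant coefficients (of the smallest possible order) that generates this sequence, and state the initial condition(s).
Look for the lowest-order linear relation among consecutive terms.
Observation: y(n) - 4·y(n-1) - (2)·y(n-2) = 0 holds for the shown terms, and no order-1 relation y(n) = α·y(n-1) + β fits.
Check at n=3: 4·16 + (2)·4 = 72. ✓

y(n) = 4y(n-1) + 2y(n-2), y(0) = 0, y(1) = 4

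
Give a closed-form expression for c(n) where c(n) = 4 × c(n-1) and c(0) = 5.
Recurrence: c(n) = 4 × c(n-1), initial: c(0) = 5.
Each term is 4 times the previous, so this is geometric with ratio 4. After n steps: c(n) = c(0)·4ⁿ = 5·4ⁿ.

c(n) = 5·4ⁿ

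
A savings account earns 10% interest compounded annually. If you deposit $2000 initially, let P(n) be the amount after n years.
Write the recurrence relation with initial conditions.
Each year the balance grows by 10%, i.e. is multiplied by 1 + 10/100 = 1.1, so P(n) = 1.1 × P(n-1). The initial deposit gives P(0) = 2000.
Unrolling gives the closed form P(n) = 2000 × (1.1)ⁿ.

P(n) = 1.1 × P(n-1), P(0) = 2000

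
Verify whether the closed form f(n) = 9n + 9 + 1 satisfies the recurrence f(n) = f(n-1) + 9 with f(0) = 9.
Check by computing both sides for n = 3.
From the recurrence with f(0) = 9:
  f(0) = 9, f(1) = 18, f(2) = 27, f(3) = 36
  so the recurrence gives f(3) = 36.
From the proposed closed form f(n) = 9n + 9 + 1:
  f(3) = 37.
The recurrence gives 36 but the closed form gives 37, so the closed form does not satisfy the recurrence.

No, the closed form is incorrect.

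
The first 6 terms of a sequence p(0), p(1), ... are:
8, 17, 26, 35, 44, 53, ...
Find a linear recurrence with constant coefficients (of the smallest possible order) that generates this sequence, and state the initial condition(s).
Look for the lowest-order linear relation among consecutive terms.
Observation: consecutive differences are constant (= 9).
Check at n=2: 1·17 + 9 = 26. ✓

p(n) = p(n-1) + 9, p(0) = 8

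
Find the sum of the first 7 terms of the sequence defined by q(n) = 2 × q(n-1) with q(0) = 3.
Computing the sequence terms: 3, 6, 12, 24, 48, 96, 192
Adding these values together:

381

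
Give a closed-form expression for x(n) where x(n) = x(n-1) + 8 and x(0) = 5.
Recurrence: x(n) = x(n-1) + 8, initial: x(0) = 5.
Each step adds 8, so x(n) = x(0) + 8n = 8n + 5.

x(n) = 8n + 5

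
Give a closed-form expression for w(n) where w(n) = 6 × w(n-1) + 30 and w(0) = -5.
Recurrence: w(n) = 6 × w(n-1) + 30, initial: w(0) = -5.
Try w(n) = A·6ⁿ + C. Substituting: A·6ⁿ + C = 6(A·6ⁿ⁻¹ + C) + 30 = A·6ⁿ + 6C + 30, so C = 6C + 30, giving C = -6. Then w(0) = A - 6 = -5 gives A = 1.

w(n) = 6ⁿ - 6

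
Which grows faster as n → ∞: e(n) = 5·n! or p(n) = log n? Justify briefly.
Comparing growth rates:
Growth-rate hierarchy: log n ≺ any polynomial ≺ any exponential cⁿ (c>1) ≺ n! ≺ nⁿ.
factorial dominates logarithmic asymptotically.

e(n) grows faster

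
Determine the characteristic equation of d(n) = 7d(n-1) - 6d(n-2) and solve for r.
Substitute d(n) = rⁿ and divide through by rⁿ⁻²: r² - 7r + 6 = 0
Factor: (r - 6)(r - 1) = 0, so r = 6, 1.
General solution: d(n) = A·6ⁿ + B·1ⁿ

Characteristic: r² - 7r + 6 = 0, Roots: r = 6, 1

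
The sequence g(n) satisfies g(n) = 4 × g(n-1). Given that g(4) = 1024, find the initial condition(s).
In general g(n) = 4ⁿ · g(0). At n = 4: g(0) = g(4) / 4^4 = 1024 / 256 = 4.

g(0) = 4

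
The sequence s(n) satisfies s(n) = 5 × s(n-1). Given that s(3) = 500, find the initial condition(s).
In general s(n) = 5ⁿ · s(0). At n = 3: s(0) = s(3) / 5^3 = 500 / 125 = 4.

s(0) = 4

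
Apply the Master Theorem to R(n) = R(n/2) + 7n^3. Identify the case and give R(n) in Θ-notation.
Master Theorem template: R(n) = a·R(n/b) + f(n).
Here: a=1, b=2, f(n)=7n^3
Compute log_b(a) = log_2(1) = 0.
f(n) = 7n^3 = Ω(n^(0+ε)) with ε = 3, and the regularity condition holds (a·f(n/b) = (a/b^3)·f(n) with a/b^3 = 2^-3 < 1). Case 3: R(n) = Θ(f(n)) = Θ(n^3).

Case 3: R(n) = Θ(n^3)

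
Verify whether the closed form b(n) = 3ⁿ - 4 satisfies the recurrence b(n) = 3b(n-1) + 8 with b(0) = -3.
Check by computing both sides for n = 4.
From the recurrence with b(0) = -3:
  b(0) = -3, b(1) = -1, b(2) = 5, b(3) = 23, b(4) = 77
  so the recurrence gives b(4) = 77.
From the proposed closed form b(n) = 3ⁿ - 4:
  b(4) = 77.
Both sides give 77 at n = 4, and the initial condition(s) match, so the closed form is consistent.

Yes, the closed form is correct.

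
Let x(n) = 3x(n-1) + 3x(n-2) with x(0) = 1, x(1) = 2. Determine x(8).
Computing the sequence terms:
1, 2, 9, 33, 126, 477, 1809, 6858, 26001

26001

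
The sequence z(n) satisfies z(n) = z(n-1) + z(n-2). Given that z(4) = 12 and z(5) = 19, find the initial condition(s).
Work backwards using z(k) = z(k+2) - z(k+1):
z(3) = z(5) - z(4) = 19 - 12 = 7
z(2) = z(4) - z(3) = 12 - 7 = 5
z(1) = z(3) - z(2) = 7 - 5 = 2
z(0) = z(2) - z(1) = 5 - 2 = 3

z(0) = 3, z(1) = 2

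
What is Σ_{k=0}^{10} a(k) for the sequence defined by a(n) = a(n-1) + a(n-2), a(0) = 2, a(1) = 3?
Computing the sequence terms: 2, 3, 5, 8, 13, 21, 34, 55, 89, 144, 233
Adding these values together:

607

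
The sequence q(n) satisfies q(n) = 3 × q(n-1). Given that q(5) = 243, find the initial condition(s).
In general q(n) = 3ⁿ · q(0). At n = 5: q(0) = q(5) / 3^5 = 243 / 243 = 1.

q(0) = 1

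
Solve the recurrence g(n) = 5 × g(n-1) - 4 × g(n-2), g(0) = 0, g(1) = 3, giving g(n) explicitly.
Recurrence: g(n) = 5 × g(n-1) - 4 × g(n-2), initial: g(0) = 0, g(1) = 3.
Characteristic equation: r² - 5r + 4 = 0, which factors as (r - 4)(r - 1) = 0, so r = 4, 1. General solution g(n) = A·4ⁿ + B·1ⁿ. From g(0) = 0: A + B = 0. From g(1) = 3: 4A + 1B = 3. Solving gives A = 1, B = -1.

g(n) = 4ⁿ - 1ⁿ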